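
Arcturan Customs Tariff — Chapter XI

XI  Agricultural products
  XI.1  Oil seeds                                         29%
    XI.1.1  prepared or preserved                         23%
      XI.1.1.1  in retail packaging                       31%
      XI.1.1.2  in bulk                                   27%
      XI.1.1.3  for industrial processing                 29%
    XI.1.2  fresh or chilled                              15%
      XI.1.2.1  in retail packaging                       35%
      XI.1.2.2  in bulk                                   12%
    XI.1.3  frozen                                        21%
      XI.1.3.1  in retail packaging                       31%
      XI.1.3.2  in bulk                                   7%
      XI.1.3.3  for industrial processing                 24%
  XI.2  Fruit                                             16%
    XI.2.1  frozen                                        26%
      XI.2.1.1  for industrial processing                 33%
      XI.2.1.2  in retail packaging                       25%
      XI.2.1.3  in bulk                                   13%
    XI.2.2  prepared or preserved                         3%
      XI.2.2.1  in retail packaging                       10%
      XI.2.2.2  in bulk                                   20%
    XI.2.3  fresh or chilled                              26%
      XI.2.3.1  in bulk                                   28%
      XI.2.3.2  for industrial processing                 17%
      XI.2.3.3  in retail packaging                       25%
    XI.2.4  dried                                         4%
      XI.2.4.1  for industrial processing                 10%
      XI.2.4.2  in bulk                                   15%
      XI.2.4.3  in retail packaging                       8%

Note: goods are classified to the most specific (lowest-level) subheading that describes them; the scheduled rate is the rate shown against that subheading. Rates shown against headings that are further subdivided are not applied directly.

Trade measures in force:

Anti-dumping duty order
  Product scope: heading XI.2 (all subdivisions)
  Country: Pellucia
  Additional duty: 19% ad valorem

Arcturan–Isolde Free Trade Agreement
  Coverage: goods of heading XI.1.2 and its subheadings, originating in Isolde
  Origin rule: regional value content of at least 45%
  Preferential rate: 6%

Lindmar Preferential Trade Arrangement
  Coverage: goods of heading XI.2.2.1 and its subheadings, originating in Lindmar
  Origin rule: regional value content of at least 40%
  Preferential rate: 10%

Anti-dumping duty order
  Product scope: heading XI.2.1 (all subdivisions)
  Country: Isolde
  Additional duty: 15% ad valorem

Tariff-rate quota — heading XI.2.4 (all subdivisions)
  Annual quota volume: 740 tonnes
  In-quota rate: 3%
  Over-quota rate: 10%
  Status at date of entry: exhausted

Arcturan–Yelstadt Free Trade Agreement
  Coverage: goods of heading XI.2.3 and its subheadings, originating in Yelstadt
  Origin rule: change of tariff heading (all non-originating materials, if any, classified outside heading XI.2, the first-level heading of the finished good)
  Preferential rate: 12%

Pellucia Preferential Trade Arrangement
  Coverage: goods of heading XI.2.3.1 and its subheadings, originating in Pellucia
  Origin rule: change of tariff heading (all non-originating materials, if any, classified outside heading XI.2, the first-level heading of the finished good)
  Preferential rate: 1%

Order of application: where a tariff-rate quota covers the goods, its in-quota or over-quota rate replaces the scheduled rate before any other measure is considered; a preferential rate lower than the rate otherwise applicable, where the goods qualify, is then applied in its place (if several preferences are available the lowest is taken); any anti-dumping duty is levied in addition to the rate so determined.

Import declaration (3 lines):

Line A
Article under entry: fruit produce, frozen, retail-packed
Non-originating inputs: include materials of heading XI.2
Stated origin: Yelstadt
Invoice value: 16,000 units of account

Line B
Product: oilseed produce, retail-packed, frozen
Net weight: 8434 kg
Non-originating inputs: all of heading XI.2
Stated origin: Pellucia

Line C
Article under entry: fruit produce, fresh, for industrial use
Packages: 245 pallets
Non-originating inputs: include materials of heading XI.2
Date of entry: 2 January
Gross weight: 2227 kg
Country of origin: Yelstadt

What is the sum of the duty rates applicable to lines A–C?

Line A: fruit → XI.2; frozen → XI.2.1; retail-packed → XI.2.1.2. Scheduled 25%. Yelstadt agreement on XI.2.3: XI.2.1.2 not covered. → 25%.
Line B: oilseed → XI.1; frozen → XI.1.3; retail-packed → XI.1.3.1. Scheduled 31%. Pellucia agreement on XI.2.3.1: XI.1.3.1 not covered. → 31%.
Line C: fruit → XI.2; fresh → XI.2.3; for industrial use → XI.2.3.2. Scheduled 17%. Yelstadt agreement on XI.2.3: CTH not met. → 17%.
Sum: 25% + 31% + 17% = 73%.

73%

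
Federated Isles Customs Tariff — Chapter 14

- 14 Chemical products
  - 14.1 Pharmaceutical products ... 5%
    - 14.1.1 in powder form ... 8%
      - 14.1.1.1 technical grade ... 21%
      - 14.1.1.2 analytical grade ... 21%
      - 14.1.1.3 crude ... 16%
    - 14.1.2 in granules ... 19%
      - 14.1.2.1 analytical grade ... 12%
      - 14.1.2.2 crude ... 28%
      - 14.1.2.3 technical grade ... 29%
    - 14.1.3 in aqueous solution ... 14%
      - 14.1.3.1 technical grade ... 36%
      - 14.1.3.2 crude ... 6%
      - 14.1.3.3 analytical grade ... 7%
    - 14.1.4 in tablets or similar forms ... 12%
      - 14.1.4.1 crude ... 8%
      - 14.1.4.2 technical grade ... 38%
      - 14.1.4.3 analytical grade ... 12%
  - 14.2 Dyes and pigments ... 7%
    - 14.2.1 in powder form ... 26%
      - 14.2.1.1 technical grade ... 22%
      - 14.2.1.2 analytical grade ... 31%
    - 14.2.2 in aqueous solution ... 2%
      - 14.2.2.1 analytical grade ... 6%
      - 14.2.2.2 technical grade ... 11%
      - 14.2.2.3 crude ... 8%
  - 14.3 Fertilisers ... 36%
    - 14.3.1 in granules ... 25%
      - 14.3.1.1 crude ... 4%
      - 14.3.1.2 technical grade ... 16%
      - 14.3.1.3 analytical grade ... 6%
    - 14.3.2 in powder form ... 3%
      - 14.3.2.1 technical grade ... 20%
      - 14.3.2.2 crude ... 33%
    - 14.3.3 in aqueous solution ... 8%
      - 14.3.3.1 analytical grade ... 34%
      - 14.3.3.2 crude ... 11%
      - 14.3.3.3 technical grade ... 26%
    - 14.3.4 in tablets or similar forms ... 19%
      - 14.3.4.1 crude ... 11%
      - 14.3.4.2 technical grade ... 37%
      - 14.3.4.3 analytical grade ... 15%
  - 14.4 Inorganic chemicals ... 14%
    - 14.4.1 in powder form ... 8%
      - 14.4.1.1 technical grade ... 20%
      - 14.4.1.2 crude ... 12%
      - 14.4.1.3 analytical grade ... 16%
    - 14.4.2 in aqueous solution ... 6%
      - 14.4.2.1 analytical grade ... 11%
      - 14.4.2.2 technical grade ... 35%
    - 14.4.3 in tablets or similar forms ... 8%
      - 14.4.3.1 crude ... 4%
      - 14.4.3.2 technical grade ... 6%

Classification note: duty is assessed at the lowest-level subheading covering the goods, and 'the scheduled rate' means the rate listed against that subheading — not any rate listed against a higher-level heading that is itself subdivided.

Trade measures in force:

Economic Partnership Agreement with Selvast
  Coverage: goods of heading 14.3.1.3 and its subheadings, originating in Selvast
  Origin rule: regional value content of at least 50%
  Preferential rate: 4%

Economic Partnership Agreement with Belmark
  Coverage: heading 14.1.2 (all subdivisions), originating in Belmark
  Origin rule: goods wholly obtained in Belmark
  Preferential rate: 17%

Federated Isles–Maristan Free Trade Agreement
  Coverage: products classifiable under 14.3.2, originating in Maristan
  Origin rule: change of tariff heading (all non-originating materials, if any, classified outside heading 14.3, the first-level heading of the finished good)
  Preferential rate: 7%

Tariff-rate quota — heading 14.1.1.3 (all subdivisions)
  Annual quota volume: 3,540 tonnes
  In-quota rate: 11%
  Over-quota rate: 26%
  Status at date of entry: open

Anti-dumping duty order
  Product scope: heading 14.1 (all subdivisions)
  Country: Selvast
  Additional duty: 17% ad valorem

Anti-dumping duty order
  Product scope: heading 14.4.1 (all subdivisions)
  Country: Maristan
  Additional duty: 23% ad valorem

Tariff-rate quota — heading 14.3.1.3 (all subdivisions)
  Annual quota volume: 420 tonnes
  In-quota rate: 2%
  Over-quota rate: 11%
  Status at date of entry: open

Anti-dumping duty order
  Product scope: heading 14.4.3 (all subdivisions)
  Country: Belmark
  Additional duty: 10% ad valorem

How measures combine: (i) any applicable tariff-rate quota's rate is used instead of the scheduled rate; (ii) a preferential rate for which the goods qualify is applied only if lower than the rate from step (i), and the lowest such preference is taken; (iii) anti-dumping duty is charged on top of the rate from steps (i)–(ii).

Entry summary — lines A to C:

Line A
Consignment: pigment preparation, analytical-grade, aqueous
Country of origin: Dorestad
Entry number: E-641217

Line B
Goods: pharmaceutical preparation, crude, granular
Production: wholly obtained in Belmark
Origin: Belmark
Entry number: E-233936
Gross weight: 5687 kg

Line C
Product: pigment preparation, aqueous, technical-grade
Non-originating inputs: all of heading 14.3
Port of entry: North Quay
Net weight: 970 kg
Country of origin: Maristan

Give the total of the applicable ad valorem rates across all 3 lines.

Line A: pigment → 14.2; aqueous → 14.2.2; analytical-grade → 14.2.2.1. Scheduled 6%. No special measure applies. → 6%.
Line B: pharmaceutical → 14.1; granular → 14.1.2; crude → 14.1.2.2. Scheduled 28%. Belmark agreement on 14.1.2: wholly obtained → 17% available; preferential 17%. → 17%.
Line C: pigment → 14.2; aqueous → 14.2.2; technical-grade → 14.2.2.2. Scheduled 11%. Maristan agreement on 14.3.2: 14.2.2.2 not covered. → 11%.
Sum: 6% + 17% + 11% = 34%.

34%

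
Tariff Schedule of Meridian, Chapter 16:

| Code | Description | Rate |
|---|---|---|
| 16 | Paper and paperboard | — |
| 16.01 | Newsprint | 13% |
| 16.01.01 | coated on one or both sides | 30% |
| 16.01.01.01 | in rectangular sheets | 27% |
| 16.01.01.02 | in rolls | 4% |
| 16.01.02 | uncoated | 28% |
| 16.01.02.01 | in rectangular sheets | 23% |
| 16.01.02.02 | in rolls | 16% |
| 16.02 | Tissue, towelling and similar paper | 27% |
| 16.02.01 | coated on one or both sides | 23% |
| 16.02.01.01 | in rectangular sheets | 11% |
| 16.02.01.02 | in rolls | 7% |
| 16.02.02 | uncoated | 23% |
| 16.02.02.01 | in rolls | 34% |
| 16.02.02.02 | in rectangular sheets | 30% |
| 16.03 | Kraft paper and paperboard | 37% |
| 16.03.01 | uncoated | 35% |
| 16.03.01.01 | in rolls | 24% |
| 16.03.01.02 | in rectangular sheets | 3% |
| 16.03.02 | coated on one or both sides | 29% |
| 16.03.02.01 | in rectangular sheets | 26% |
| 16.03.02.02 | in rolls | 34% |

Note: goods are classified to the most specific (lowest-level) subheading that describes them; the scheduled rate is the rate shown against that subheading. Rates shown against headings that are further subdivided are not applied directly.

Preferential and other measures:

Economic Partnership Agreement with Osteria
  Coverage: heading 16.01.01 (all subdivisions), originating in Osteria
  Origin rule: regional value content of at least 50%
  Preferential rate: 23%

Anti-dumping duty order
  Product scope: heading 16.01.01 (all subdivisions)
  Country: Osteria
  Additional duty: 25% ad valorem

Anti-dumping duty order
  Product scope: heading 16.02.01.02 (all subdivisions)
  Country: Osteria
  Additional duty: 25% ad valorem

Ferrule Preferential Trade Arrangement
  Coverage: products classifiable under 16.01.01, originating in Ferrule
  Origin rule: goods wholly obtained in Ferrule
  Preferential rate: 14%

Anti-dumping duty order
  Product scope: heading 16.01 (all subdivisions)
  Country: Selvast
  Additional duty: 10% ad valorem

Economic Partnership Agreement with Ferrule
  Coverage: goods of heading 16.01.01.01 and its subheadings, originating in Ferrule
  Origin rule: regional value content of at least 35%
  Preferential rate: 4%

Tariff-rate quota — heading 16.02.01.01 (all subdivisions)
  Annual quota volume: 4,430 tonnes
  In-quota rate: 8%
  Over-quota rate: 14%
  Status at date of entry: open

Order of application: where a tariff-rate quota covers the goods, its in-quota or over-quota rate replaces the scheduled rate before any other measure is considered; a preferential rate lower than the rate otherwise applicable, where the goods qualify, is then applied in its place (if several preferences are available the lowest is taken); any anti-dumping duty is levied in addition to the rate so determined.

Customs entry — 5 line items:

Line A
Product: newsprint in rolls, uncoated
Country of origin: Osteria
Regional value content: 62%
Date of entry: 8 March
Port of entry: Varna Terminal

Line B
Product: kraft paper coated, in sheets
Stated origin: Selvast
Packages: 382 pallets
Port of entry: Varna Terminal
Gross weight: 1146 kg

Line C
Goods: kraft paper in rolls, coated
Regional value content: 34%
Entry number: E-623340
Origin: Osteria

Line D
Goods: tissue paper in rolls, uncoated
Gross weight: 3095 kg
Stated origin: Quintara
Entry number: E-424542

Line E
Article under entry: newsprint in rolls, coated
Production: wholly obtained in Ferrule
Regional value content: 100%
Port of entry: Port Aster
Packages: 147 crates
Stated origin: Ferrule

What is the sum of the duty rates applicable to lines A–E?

114%

Line A: newsprint → 16.01; uncoated → 16.01.02; in rolls → 16.01.02.02. Scheduled 16%. Osteria agreement on 16.01.01: 16.01.02.02 not covered. → 16%.
Line B: kraft paper → 16.03; coated → 16.03.02; in sheets → 16.03.02.01. Scheduled 26%. No special measure applies. → 26%.
Line C: kraft paper → 16.03; coated → 16.03.02; in rolls → 16.03.02.02. Scheduled 34%. Osteria agreement on 16.01.01: 16.03.02.02 not covered. → 34%.
Line D: tissue paper → 16.02; uncoated → 16.02.02; in rolls → 16.02.02.01. Scheduled 34%. No special measure applies. → 34%.
Line E: newsprint → 16.01; coated → 16.01.01; in rolls → 16.01.01.02. Scheduled 4%. Ferrule agreement on 16.01.01: wholly obtained → 14% available; Ferrule agreement on 16.01.01.01: 16.01.01.02 not covered; preference 14% not lower than 4% → no reduction. → 4%.
Sum: 16% + 26% + 34% + 34% + 4% = 114%.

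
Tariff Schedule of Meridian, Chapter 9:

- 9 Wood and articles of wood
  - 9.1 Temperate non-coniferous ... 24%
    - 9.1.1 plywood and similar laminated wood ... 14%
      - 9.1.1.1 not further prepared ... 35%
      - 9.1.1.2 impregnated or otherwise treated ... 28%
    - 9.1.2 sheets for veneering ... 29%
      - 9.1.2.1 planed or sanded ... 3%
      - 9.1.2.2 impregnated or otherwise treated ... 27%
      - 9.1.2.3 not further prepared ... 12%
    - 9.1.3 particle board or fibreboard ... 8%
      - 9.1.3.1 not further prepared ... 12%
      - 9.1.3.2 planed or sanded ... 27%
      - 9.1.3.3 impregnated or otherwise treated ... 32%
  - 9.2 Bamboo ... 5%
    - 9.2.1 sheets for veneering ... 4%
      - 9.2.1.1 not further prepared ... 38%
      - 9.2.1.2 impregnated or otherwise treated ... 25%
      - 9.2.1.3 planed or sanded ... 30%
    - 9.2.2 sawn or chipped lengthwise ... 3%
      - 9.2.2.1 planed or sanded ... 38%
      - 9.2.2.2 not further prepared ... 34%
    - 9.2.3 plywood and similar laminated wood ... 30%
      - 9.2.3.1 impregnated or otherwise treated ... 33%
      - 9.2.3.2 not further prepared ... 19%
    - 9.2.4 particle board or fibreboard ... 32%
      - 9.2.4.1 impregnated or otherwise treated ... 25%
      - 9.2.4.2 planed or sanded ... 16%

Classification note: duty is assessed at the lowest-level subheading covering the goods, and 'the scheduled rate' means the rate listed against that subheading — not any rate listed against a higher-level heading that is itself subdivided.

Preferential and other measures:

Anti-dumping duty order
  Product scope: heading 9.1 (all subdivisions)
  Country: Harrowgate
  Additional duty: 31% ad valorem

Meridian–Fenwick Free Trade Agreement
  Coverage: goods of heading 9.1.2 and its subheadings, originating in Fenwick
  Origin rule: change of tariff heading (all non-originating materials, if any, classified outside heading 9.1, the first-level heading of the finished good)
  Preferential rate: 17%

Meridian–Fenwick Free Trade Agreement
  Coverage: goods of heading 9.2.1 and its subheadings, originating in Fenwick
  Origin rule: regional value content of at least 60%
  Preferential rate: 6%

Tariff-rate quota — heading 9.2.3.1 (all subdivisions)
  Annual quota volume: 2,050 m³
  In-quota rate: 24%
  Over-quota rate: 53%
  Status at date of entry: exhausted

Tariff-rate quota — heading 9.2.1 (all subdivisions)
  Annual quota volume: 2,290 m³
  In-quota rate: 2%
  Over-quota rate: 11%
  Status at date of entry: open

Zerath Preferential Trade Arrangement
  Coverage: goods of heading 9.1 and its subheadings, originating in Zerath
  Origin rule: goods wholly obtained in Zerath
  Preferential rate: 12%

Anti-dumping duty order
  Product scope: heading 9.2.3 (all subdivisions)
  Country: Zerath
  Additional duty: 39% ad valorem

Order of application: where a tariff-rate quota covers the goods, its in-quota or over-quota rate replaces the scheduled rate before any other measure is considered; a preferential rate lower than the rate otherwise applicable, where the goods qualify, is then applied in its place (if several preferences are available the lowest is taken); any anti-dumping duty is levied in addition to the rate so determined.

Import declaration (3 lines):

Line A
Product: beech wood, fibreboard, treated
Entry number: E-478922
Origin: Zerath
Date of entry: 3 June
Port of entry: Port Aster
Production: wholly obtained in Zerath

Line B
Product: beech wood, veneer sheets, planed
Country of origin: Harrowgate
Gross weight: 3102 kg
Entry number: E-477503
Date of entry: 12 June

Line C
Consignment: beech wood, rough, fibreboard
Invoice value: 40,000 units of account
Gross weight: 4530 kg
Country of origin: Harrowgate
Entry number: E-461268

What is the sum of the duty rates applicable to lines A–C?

Line A: beech → 9.1; fibreboard → 9.1.3; treated → 9.1.3.3. Scheduled 32%. Zerath agreement on 9.1: wholly obtained → 12% available; preferential 12%. → 12%.
Line B: beech → 9.1; veneer sheets → 9.1.2; planed → 9.1.2.1. Scheduled 3%. anti-dumping (Harrowgate, 9.1): +31%; total 3% + 31% = 34%. → 34%.
Line C: beech → 9.1; fibreboard → 9.1.3; rough → 9.1.3.1. Scheduled 12%. anti-dumping (Harrowgate, 9.1): +31%; total 12% + 31% = 43%. → 43%.
Sum: 12% + 34% + 43% = 89%.

89%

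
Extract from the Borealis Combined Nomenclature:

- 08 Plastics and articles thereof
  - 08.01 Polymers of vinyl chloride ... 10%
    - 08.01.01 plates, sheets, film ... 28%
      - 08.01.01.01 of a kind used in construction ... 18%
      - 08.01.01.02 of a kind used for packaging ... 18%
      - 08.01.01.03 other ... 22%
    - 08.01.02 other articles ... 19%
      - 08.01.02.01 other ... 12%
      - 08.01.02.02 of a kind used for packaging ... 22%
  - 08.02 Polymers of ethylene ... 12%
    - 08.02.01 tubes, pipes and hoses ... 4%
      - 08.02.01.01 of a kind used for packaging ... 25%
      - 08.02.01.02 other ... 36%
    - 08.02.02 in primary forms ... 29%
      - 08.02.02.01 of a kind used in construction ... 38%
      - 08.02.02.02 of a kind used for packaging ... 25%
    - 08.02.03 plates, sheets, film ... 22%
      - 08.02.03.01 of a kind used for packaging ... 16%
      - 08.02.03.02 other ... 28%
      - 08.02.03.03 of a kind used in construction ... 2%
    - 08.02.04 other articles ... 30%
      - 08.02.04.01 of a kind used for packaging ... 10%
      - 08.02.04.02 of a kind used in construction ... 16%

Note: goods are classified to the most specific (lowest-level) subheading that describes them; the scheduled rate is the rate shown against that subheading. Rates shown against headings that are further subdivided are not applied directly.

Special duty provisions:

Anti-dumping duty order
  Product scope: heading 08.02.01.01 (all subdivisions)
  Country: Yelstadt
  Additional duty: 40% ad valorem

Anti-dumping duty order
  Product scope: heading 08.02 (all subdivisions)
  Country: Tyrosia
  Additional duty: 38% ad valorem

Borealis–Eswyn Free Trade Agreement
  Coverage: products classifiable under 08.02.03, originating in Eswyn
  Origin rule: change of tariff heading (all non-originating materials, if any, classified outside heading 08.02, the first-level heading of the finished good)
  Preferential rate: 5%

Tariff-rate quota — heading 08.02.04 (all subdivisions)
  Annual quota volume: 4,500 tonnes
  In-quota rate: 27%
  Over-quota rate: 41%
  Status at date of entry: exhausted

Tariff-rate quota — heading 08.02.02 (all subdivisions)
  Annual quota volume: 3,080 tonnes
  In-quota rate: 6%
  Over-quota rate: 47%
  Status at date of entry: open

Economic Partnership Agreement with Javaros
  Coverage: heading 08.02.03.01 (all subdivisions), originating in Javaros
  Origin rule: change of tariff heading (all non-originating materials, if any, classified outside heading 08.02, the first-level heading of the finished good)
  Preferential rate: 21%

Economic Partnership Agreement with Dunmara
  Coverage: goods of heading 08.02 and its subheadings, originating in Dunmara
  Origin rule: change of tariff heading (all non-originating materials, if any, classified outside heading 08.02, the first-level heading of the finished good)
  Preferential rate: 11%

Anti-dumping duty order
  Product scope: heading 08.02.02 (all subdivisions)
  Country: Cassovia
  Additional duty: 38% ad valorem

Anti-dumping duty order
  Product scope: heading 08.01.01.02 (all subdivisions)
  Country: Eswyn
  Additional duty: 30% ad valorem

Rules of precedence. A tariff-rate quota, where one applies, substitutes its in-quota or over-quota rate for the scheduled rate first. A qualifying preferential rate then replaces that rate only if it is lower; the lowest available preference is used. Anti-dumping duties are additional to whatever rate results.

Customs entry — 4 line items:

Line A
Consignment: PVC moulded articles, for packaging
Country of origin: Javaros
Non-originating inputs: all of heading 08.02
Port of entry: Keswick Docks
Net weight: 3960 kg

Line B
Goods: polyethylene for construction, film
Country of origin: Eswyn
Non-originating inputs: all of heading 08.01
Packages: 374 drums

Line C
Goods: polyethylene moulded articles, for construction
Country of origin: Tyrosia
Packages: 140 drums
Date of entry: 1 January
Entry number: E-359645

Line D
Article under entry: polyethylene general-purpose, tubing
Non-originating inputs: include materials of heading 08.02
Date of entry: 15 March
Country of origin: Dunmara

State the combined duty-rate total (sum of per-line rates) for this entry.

Line A: PVC → 08.01; moulded articles → 08.01.02; for packaging → 08.01.02.02. Scheduled 22%. Javaros agreement on 08.02.03.01: 08.01.02.02 not covered. → 22%.
Line B: polyethylene → 08.02; film → 08.02.03; for construction → 08.02.03.03. Scheduled 2%. Eswyn agreement on 08.02.03: CTH met → 5% available; preference 5% not lower than 2% → no reduction. → 2%.
Line C: polyethylene → 08.02; moulded articles → 08.02.04; for construction → 08.02.04.02. Scheduled 16%. quota on 08.02.04 exhausted → over-quota 41%; anti-dumping (Tyrosia, 08.02): +38%; total 41% + 38% = 79%. → 79%.
Line D: polyethylene → 08.02; tubing → 08.02.01; general-purpose → 08.02.01.02. Scheduled 36%. Dunmara agreement on 08.02: CTH not met. → 36%.
Sum: 22% + 2% + 79% + 36% = 139%.

139%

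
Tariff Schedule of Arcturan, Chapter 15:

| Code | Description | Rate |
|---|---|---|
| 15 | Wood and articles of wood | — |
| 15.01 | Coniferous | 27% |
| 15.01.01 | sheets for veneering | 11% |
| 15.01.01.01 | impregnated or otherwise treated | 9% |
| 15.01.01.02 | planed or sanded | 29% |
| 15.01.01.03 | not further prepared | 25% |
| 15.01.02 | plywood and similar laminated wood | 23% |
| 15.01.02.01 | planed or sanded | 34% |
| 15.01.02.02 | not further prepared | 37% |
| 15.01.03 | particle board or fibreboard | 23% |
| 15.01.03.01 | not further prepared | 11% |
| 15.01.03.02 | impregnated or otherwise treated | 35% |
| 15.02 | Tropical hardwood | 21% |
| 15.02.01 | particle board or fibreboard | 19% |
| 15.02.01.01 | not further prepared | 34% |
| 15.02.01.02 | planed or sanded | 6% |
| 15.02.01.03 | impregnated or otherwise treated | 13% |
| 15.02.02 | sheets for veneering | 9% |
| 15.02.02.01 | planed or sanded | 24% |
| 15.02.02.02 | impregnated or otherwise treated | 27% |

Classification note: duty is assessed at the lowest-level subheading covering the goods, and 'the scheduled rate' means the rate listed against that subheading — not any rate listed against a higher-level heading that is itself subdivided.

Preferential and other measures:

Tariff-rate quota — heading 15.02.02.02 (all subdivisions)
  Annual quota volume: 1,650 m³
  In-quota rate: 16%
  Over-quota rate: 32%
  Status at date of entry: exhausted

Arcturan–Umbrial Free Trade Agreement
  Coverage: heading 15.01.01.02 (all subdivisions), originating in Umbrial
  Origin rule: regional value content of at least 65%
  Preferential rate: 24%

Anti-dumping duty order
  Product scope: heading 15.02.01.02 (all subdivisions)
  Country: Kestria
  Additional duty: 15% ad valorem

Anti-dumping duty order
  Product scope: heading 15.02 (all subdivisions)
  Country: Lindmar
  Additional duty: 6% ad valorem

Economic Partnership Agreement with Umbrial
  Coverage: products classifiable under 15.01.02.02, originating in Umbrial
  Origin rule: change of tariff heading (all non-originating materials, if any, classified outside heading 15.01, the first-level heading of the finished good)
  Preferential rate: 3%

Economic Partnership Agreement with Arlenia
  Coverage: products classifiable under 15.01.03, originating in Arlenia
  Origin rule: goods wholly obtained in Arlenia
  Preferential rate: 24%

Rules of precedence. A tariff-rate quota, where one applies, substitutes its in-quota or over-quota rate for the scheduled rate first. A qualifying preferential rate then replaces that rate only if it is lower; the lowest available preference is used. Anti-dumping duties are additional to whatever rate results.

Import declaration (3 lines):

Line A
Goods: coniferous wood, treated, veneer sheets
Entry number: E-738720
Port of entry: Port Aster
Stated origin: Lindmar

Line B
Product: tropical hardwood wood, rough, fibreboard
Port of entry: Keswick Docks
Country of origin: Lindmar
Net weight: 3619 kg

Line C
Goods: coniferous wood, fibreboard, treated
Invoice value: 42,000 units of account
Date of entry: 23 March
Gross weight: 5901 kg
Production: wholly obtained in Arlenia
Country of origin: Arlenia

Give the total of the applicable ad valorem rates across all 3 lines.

Line A: coniferous → 15.01; veneer sheets → 15.01.01; treated → 15.01.01.01. Scheduled 9%. No special measure applies. → 9%.
Line B: tropical hardwood → 15.02; fibreboard → 15.02.01; rough → 15.02.01.01. Scheduled 34%. anti-dumping (Lindmar, 15.02): +6%; total 34% + 6% = 40%. → 40%.
Line C: coniferous → 15.01; fibreboard → 15.01.03; treated → 15.01.03.02. Scheduled 35%. Arlenia agreement on 15.01.03: wholly obtained → 24% available; preferential 24%. → 24%.
Sum: 9% + 40% + 24% = 73%.

73%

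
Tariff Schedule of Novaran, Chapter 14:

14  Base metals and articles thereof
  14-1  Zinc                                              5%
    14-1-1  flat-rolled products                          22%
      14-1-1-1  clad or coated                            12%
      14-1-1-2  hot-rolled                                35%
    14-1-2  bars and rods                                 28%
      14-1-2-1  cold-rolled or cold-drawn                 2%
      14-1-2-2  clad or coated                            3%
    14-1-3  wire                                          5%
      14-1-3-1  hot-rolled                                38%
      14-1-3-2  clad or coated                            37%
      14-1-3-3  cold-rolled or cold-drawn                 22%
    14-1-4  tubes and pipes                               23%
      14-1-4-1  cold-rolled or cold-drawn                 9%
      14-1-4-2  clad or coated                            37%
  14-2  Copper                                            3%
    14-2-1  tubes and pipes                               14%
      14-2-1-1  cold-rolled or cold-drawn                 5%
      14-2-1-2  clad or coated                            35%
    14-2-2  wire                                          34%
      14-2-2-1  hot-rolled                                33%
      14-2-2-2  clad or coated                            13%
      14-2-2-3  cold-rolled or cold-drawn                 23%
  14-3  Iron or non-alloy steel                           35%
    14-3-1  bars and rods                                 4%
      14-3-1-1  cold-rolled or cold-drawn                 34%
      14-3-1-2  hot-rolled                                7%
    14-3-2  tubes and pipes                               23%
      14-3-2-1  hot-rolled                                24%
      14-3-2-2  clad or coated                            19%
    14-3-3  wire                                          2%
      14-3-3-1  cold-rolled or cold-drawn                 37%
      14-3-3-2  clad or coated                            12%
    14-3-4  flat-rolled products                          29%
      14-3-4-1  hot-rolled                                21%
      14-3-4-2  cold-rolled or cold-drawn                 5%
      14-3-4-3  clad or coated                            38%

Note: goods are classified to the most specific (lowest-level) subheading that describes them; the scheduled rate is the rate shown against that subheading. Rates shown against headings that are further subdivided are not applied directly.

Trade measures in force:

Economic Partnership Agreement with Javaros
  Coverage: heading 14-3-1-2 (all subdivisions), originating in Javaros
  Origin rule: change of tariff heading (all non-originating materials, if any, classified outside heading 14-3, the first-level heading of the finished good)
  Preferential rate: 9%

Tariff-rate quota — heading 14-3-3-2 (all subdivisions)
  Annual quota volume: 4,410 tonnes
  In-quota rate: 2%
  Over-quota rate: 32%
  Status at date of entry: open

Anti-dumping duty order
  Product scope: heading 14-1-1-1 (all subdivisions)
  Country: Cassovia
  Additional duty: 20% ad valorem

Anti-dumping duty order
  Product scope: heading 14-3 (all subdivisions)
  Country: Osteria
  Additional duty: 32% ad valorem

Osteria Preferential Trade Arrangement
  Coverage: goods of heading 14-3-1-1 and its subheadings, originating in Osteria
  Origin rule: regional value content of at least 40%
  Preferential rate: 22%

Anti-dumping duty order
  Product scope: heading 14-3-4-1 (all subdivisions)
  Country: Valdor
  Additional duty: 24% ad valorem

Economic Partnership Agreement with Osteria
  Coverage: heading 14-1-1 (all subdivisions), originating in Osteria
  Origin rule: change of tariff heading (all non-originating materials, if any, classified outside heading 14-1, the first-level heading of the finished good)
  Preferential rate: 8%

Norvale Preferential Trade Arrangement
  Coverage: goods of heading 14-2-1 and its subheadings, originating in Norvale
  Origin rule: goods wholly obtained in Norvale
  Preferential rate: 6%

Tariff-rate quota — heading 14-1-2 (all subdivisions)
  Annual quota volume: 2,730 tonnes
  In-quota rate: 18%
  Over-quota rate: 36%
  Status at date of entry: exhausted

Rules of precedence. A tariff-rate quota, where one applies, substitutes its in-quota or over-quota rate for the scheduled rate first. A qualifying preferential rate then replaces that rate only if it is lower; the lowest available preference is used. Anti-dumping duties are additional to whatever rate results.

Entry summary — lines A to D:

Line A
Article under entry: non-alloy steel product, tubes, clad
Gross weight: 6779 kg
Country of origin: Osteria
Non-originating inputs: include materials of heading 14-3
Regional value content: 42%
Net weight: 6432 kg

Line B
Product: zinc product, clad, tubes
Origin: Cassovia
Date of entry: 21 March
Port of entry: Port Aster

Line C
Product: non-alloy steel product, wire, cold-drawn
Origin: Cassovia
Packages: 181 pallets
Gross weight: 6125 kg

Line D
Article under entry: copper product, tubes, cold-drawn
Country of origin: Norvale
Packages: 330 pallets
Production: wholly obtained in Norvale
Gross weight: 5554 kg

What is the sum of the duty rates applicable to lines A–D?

Line A: non-alloy steel → 14-3; tubes → 14-3-2; clad → 14-3-2-2. Scheduled 19%. Osteria agreement on 14-3-1-1: 14-3-2-2 not covered; Osteria agreement on 14-1-1: 14-3-2-2 not covered; anti-dumping (Osteria, 14-3): +32%; total 19% + 32% = 51%. → 51%.
Line B: zinc → 14-1; tubes → 14-1-4; clad → 14-1-4-2. Scheduled 37%. No special measure applies. → 37%.
Line C: non-alloy steel → 14-3; wire → 14-3-3; cold-drawn → 14-3-3-1. Scheduled 37%. No special measure applies. → 37%.
Line D: copper → 14-2; tubes → 14-2-1; cold-drawn → 14-2-1-1. Scheduled 5%. Norvale agreement on 14-2-1: wholly obtained → 6% available; preference 6% not lower than 5% → no reduction. → 5%.
Sum: 51% + 37% + 37% + 5% = 130%.

130%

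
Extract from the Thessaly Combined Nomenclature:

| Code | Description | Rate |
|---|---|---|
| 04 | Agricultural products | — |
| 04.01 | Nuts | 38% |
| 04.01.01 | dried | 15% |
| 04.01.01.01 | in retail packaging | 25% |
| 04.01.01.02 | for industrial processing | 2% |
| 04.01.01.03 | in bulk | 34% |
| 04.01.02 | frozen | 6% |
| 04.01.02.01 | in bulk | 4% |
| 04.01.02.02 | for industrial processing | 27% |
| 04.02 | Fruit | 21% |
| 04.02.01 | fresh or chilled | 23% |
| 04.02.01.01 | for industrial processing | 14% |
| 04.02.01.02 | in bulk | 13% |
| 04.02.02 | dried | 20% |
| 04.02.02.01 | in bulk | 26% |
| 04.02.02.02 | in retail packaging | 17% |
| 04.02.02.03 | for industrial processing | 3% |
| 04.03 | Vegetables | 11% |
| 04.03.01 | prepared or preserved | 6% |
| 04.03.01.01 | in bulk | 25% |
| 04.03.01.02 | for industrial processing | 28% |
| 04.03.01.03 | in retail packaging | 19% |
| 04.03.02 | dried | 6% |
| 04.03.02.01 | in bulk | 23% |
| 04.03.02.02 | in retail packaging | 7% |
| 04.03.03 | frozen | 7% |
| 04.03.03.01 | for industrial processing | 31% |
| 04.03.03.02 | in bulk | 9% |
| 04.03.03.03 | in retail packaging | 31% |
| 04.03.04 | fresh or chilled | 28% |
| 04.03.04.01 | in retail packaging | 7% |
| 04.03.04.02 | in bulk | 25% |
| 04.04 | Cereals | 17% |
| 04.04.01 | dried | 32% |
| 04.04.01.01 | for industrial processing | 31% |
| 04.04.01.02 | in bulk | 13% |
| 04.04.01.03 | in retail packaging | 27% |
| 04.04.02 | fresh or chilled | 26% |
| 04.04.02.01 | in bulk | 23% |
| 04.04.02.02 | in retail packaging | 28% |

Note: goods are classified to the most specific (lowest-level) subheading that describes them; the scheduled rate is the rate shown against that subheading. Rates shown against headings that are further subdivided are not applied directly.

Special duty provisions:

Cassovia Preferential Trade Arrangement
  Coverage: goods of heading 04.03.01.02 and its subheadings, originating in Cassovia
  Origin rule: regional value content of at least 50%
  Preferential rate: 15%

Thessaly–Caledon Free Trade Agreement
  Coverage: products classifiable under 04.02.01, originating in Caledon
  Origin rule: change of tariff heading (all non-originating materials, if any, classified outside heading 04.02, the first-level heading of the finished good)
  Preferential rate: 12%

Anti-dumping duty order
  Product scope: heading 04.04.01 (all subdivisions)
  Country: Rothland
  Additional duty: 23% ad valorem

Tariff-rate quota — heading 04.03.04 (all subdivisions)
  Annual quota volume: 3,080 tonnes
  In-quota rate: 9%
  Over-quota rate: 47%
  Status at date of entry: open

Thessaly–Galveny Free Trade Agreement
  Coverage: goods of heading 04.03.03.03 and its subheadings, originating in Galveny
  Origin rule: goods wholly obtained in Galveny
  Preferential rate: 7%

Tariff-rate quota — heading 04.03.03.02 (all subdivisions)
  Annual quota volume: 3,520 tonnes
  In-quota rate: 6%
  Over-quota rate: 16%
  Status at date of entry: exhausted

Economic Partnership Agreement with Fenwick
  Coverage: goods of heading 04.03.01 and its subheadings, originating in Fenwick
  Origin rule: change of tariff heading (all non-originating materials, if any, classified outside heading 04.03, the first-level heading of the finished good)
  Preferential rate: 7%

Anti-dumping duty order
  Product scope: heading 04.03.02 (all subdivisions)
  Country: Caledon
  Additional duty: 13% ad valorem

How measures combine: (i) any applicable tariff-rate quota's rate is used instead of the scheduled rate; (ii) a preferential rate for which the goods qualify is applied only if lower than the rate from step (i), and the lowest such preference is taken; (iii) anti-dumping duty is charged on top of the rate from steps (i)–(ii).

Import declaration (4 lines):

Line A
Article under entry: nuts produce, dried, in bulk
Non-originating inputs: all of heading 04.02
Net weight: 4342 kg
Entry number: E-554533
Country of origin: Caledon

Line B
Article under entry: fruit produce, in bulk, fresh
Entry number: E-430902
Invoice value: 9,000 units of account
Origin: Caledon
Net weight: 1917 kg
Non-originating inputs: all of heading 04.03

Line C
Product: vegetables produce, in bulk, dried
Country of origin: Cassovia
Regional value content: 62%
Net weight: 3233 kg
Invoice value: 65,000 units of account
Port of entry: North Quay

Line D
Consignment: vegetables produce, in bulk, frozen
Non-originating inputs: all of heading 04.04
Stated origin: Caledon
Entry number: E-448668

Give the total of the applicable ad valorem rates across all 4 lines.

Line A: nuts → 04.01; dried → 04.01.01; in bulk → 04.01.01.03. Scheduled 34%. Caledon agreement on 04.02.01: 04.01.01.03 not covered. → 34%.
Line B: fruit → 04.02; fresh → 04.02.01; in bulk → 04.02.01.02. Scheduled 13%. Caledon agreement on 04.02.01: CTH met → 12% available; preferential 12%. → 12%.
Line C: vegetables → 04.03; dried → 04.03.02; in bulk → 04.03.02.01. Scheduled 23%. Cassovia agreement on 04.03.01.02: 04.03.02.01 not covered. → 23%.
Line D: vegetables → 04.03; frozen → 04.03.03; in bulk → 04.03.03.02. Scheduled 9%. quota on 04.03.03.02 exhausted → over-quota 16%; Caledon agreement on 04.02.01: 04.03.03.02 not covered. → 16%.
Sum: 34% + 12% + 23% + 16% = 85%.

85%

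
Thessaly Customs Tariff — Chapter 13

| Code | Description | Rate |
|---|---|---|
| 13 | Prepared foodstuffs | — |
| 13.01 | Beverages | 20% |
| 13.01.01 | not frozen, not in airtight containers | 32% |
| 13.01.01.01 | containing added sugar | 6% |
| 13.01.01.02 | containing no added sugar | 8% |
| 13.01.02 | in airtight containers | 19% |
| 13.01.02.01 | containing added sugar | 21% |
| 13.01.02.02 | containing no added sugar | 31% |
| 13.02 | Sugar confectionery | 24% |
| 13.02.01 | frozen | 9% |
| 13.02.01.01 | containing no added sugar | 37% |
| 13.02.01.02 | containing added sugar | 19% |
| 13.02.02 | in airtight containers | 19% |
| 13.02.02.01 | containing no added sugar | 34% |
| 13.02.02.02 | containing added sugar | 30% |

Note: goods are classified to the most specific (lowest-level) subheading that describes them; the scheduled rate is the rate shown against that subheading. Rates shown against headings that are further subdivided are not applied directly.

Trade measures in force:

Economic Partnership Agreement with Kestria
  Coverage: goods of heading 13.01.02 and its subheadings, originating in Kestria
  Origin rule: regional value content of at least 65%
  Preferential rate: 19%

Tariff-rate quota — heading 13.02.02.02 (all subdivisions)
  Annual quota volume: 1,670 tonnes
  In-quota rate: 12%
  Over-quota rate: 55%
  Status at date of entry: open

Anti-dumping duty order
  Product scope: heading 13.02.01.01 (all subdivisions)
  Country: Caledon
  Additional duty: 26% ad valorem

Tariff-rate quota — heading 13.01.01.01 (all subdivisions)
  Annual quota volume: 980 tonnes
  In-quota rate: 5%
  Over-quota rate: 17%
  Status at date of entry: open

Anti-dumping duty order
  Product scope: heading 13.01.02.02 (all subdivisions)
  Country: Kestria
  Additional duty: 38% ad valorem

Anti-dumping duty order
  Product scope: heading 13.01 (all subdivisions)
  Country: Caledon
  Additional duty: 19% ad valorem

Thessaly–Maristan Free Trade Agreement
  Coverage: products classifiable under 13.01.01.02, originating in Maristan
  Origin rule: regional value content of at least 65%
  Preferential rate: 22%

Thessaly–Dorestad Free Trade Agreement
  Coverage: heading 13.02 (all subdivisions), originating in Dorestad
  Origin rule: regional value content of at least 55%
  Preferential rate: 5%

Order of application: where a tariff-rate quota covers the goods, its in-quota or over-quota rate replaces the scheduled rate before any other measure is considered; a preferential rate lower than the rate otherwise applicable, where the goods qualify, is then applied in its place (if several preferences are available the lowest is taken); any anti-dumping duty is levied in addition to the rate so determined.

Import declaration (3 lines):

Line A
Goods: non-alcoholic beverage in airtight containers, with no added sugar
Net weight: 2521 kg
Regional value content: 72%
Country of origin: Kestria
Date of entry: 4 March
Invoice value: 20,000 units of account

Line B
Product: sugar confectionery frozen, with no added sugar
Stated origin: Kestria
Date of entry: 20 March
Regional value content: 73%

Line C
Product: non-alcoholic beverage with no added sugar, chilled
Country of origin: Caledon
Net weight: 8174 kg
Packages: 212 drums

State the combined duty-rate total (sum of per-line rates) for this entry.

121%

Line A: non-alcoholic beverage → 13.01; in airtight containers → 13.01.02; with no added sugar → 13.01.02.02. Scheduled 31%. Kestria agreement on 13.01.02: RVC ≥ 65% → 19% available; preferential 19%; anti-dumping (Kestria, 13.01.02.02): +38%; total 19% + 38% = 57%. → 57%.
Line B: sugar confectionery → 13.02; frozen → 13.02.01; with no added sugar → 13.02.01.01. Scheduled 37%. Kestria agreement on 13.01.02: 13.02.01.01 not covered. → 37%.
Line C: non-alcoholic beverage → 13.01; chilled → 13.01.01; with no added sugar → 13.01.01.02. Scheduled 8%. anti-dumping (Caledon, 13.01): +19%; total 8% + 19% = 27%. → 27%.
Sum: 57% + 37% + 27% = 121%.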